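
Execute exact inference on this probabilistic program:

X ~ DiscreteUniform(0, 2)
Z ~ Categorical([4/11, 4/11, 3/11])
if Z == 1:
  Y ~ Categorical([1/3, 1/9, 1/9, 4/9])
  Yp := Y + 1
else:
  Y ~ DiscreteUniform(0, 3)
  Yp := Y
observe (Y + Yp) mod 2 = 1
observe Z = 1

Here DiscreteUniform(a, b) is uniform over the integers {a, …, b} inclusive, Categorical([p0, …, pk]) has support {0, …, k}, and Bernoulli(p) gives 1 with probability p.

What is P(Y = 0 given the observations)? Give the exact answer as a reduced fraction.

P(Y = 0 | obs) = 1/3

Enumerate traces; 12 have nonzero weight after conditioning:
  (X=0, Z=1, Y=0) weight 4/99
  (X=0, Z=1, Y=1) weight 4/297
  (X=0, Z=1, Y=2) weight 4/297
  (X=0, Z=1, Y=3) weight 16/297
  (X=1, Z=1, Y=0) weight 4/99
  (X=1, Z=1, Y=1) weight 4/297
  (X=1, Z=1, Y=2) weight 4/297
  (X=1, Z=1, Y=3) weight 16/297
  … 4 more
Group by Y:
  weight(Y=0) = 4/33
  weight(Y=1) = 4/99
  weight(Y=2) = 4/99
  weight(Y=3) = 16/99
Total weight = 4/33 + 4/99 + 4/99 + 16/99 = 4/11
P(Y=0 | obs) = 4/33 / 4/11 = 1/3
P(Y=1 | obs) = 4/99 / 4/11 = 1/9
P(Y=2 | obs) = 4/99 / 4/11 = 1/9
P(Y=3 | obs) = 16/99 / 4/11 = 4/9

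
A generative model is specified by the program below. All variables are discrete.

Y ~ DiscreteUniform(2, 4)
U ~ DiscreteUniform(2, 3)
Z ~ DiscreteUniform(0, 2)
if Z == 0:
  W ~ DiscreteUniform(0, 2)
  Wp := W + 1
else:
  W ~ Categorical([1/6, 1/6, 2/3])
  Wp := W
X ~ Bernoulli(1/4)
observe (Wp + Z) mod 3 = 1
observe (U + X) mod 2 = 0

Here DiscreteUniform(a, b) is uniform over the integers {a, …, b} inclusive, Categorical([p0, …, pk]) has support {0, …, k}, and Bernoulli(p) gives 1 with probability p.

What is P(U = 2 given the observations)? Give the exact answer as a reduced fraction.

P(U = 2 | obs) = 3/4

Enumerate traces; 18 have nonzero weight after conditioning:
  (Y=2, U=2, Z=0, W=0, X=0) weight 1/72
  (Y=2, U=2, Z=1, W=0, X=0) weight 1/144
  (Y=2, U=2, Z=2, W=2, X=0) weight 1/36
  (Y=2, U=3, Z=0, W=0, X=1) weight 1/216
  (Y=2, U=3, Z=1, W=0, X=1) weight 1/432
  (Y=2, U=3, Z=2, W=2, X=1) weight 1/108
  (Y=3, U=2, Z=0, W=0, X=0) weight 1/72
  (Y=3, U=2, Z=1, W=0, X=0) weight 1/144
  … 10 more
Group by U:
  weight(U=2) = 7/48
  weight(U=3) = 7/144
Total weight = 7/48 + 7/144 = 7/36
P(U=2 | obs) = 7/48 / 7/36 = 3/4
P(U=3 | obs) = 7/144 / 7/36 = 1/4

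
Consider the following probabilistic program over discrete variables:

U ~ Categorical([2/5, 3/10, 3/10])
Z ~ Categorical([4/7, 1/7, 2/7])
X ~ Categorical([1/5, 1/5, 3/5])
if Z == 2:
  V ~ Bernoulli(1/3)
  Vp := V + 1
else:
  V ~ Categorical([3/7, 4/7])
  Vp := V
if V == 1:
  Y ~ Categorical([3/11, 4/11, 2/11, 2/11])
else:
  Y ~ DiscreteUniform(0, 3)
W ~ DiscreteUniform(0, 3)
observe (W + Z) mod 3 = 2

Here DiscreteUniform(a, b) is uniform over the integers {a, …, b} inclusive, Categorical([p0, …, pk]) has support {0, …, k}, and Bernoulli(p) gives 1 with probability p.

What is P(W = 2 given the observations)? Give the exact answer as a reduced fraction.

P(W = 2 | obs) = 4/9

Enumerate traces; 288 have nonzero weight after conditioning:
  (U=0, Z=0, X=0, V=0, Y=0, W=2) weight 3/2450
  (U=0, Z=0, X=0, V=0, Y=1, W=2) weight 3/2450
  (U=0, Z=0, X=0, V=0, Y=2, W=2) weight 3/2450
  (U=0, Z=0, X=0, V=0, Y=3, W=2) weight 3/2450
  (U=0, Z=0, X=0, V=1, Y=0, W=2) weight 24/13475
  (U=0, Z=0, X=0, V=1, Y=1, W=2) weight 32/13475
  (U=0, Z=0, X=0, V=1, Y=2, W=2) weight 16/13475
  (U=0, Z=0, X=0, V=1, Y=3, W=2) weight 16/13475
  (U=0, Z=1, X=0, V=0, Y=0, W=1) weight 3/9800
  (U=0, Z=2, X=0, V=0, Y=0, W=0) weight 1/1050
  … 278 more
Group by W:
  weight(W=0) = 1/14
  weight(W=1) = 1/28
  weight(W=2) = 1/7
  weight(W=3) = 1/14
Total weight = 1/14 + 1/28 + 1/7 + 1/14 = 9/28
P(W=0 | obs) = 1/14 / 9/28 = 2/9
P(W=1 | obs) = 1/28 / 9/28 = 1/9
P(W=2 | obs) = 1/7 / 9/28 = 4/9
P(W=3 | obs) = 1/14 / 9/28 = 2/9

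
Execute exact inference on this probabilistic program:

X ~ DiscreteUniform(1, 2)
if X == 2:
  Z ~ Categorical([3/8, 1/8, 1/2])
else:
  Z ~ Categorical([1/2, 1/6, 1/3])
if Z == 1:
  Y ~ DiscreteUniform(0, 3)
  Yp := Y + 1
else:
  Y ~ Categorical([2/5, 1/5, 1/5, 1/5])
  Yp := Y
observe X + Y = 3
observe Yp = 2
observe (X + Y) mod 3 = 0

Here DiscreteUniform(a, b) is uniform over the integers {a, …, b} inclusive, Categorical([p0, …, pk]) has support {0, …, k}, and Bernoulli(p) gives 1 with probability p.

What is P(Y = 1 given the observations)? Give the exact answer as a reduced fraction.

Enumerate traces; 3 have nonzero weight after conditioning:
  (X=1, Z=0, Y=2) weight 1/20
  (X=1, Z=2, Y=2) weight 1/30
  (X=2, Z=1, Y=1) weight 1/64
Group by Y:
  weight(Y=1) = 1/64
  weight(Y=2) = 1/12
Total weight = 1/64 + 1/12 = 19/192
P(Y=1 | obs) = 1/64 / 19/192 = 3/19
P(Y=2 | obs) = 1/12 / 19/192 = 16/19

P(Y = 1 | obs) = 3/19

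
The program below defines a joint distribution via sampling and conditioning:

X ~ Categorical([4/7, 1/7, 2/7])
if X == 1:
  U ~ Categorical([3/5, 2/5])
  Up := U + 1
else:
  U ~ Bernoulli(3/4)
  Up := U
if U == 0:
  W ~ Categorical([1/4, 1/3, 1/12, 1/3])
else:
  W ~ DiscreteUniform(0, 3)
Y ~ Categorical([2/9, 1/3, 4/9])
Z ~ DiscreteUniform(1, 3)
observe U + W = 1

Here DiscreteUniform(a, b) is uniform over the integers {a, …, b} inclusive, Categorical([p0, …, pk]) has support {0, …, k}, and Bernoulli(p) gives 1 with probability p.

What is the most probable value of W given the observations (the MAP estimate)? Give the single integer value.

argmax_v P(W = v | obs) = 0

Enumerate traces; 54 have nonzero weight after conditioning:
  (X=0, U=0, W=1, Y=0, Z=1) weight 2/567
  (X=0, U=0, W=1, Y=0, Z=2) weight 2/567
  (X=0, U=0, W=1, Y=0, Z=3) weight 2/567
  (X=0, U=0, W=1, Y=1, Z=1) weight 1/189
  (X=0, U=0, W=1, Y=1, Z=2) weight 1/189
  (X=0, U=0, W=1, Y=1, Z=3) weight 1/189
  (X=0, U=0, W=1, Y=2, Z=1) weight 4/567
  (X=0, U=0, W=1, Y=2, Z=2) weight 4/567
  (X=0, U=1, W=0, Y=0, Z=1) weight 1/126
  … 45 more
Group by W:
  weight(W=0) = 7/40
  weight(W=1) = 1/10
Total weight = 7/40 + 1/10 = 11/40
P(W=0 | obs) = 7/40 / 11/40 = 7/11
P(W=1 | obs) = 1/10 / 11/40 = 4/11
argmax = 0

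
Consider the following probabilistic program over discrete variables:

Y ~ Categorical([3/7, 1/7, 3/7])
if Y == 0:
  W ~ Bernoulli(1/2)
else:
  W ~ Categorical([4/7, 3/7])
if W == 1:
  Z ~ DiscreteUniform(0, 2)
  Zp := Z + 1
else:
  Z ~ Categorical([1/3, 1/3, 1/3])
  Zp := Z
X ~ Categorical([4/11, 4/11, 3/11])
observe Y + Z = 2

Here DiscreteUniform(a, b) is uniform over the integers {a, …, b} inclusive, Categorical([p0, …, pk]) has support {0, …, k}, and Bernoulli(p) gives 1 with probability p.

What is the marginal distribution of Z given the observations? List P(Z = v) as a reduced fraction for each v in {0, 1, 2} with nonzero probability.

P(Z=0) = 3/7, P(Z=1) = 1/7, P(Z=2) = 3/7

Enumerate traces; 18 have nonzero weight after conditioning:
  (Y=0, W=0, Z=2, X=0) weight 2/77
  (Y=0, W=0, Z=2, X=1) weight 2/77
  (Y=0, W=0, Z=2, X=2) weight 3/154
  (Y=0, W=1, Z=2, X=0) weight 2/77
  (Y=0, W=1, Z=2, X=1) weight 2/77
  (Y=0, W=1, Z=2, X=2) weight 3/154
  (Y=1, W=0, Z=1, X=0) weight 16/1617
  (Y=1, W=0, Z=1, X=1) weight 16/1617
  (Y=2, W=0, Z=0, X=0) weight 16/539
  … 9 more
Group by Z:
  weight(Z=0) = 1/7
  weight(Z=1) = 1/21
  weight(Z=2) = 1/7
Total weight = 1/7 + 1/21 + 1/7 = 1/3
P(Z=0 | obs) = 1/7 / 1/3 = 3/7
P(Z=1 | obs) = 1/21 / 1/3 = 1/7
P(Z=2 | obs) = 1/7 / 1/3 = 3/7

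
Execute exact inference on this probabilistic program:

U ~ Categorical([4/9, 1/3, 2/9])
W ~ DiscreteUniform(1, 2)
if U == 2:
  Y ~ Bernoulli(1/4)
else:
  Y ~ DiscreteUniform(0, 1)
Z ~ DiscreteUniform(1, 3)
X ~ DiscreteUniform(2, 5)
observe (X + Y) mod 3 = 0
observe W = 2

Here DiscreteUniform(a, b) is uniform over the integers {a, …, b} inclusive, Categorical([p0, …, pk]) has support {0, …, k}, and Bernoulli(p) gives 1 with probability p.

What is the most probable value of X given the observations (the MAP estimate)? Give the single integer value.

argmax_v P(X = v | obs) = 3

Enumerate traces; 27 have nonzero weight after conditioning:
  (U=0, W=2, Y=0, Z=1, X=3) weight 1/108
  (U=0, W=2, Y=0, Z=2, X=3) weight 1/108
  (U=0, W=2, Y=0, Z=3, X=3) weight 1/108
  (U=0, W=2, Y=1, Z=1, X=2) weight 1/108
  (U=0, W=2, Y=1, Z=1, X=5) weight 1/108
  (U=0, W=2, Y=1, Z=2, X=2) weight 1/108
  (U=0, W=2, Y=1, Z=2, X=5) weight 1/108
  (U=0, W=2, Y=1, Z=3, X=2) weight 1/108
  … 19 more
Group by X:
  weight(X=2) = 1/18
  weight(X=3) = 5/72
  weight(X=5) = 1/18
Total weight = 1/18 + 5/72 + 1/18 = 13/72
P(X=2 | obs) = 1/18 / 13/72 = 4/13
P(X=3 | obs) = 5/72 / 13/72 = 5/13
P(X=5 | obs) = 1/18 / 13/72 = 4/13
argmax = 3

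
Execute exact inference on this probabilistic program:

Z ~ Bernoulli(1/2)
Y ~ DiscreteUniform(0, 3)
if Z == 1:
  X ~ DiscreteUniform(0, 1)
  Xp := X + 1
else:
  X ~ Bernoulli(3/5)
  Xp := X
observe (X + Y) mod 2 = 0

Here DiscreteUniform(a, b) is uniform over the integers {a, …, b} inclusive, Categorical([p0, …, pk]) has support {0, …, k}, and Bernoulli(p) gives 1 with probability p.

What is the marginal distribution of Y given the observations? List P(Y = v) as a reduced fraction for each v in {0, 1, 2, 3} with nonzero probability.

Enumerate traces; 8 have nonzero weight after conditioning:
  (Z=0, Y=0, X=0) weight 1/20
  (Z=0, Y=1, X=1) weight 3/40
  (Z=0, Y=2, X=0) weight 1/20
  (Z=0, Y=3, X=1) weight 3/40
  (Z=1, Y=0, X=0) weight 1/16
  (Z=1, Y=1, X=1) weight 1/16
  (Z=1, Y=2, X=0) weight 1/16
  (Z=1, Y=3, X=1) weight 1/16
Group by Y:
  weight(Y=0) = 9/80
  weight(Y=1) = 11/80
  weight(Y=2) = 9/80
  weight(Y=3) = 11/80
Total weight = 9/80 + 11/80 + 9/80 + 11/80 = 1/2
P(Y=0 | obs) = 9/80 / 1/2 = 9/40
P(Y=1 | obs) = 11/80 / 1/2 = 11/40
P(Y=2 | obs) = 9/80 / 1/2 = 9/40
P(Y=3 | obs) = 11/80 / 1/2 = 11/40

P(Y=0) = 9/40, P(Y=1) = 11/40, P(Y=2) = 9/40, P(Y=3) = 11/40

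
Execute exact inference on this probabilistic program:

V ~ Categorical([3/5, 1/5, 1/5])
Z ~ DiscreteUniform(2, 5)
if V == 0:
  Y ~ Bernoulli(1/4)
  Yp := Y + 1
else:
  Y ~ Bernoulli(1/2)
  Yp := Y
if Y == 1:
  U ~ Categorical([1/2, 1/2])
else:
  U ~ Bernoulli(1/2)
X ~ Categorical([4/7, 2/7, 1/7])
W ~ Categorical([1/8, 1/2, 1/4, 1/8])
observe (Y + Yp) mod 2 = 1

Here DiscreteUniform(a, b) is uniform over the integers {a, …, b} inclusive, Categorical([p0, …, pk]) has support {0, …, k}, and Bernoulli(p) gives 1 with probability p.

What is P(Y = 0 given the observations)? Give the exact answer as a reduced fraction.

P(Y = 0 | obs) = 3/4

Enumerate traces; 192 have nonzero weight after conditioning:
  (V=0, Z=2, Y=0, U=0, X=0, W=0) weight 9/2240
  (V=0, Z=2, Y=0, U=0, X=0, W=1) weight 9/560
  (V=0, Z=2, Y=0, U=0, X=0, W=2) weight 9/1120
  (V=0, Z=2, Y=0, U=0, X=0, W=3) weight 9/2240
  (V=0, Z=2, Y=0, U=0, X=1, W=0) weight 9/4480
  (V=0, Z=2, Y=0, U=0, X=1, W=1) weight 9/1120
  (V=0, Z=2, Y=0, U=0, X=1, W=2) weight 9/2240
  (V=0, Z=2, Y=0, U=0, X=1, W=3) weight 9/4480
  (V=0, Z=2, Y=1, U=0, X=0, W=0) weight 3/2240
  … 183 more
Group by Y:
  weight(Y=0) = 9/20
  weight(Y=1) = 3/20
Total weight = 9/20 + 3/20 = 3/5
P(Y=0 | obs) = 9/20 / 3/5 = 3/4
P(Y=1 | obs) = 3/20 / 3/5 = 1/4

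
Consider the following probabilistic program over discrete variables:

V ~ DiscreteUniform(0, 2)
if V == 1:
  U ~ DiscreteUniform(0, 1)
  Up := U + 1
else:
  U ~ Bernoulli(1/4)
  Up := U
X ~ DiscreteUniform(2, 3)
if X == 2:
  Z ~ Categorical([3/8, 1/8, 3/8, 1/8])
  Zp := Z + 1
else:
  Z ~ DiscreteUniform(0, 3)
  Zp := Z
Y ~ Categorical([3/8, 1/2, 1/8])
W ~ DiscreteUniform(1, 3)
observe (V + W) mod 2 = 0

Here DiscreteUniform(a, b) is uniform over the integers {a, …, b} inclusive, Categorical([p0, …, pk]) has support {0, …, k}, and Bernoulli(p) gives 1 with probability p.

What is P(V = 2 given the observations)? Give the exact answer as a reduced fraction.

Enumerate traces; 192 have nonzero weight after conditioning:
  (V=0, U=0, X=2, Z=0, Y=0, W=2) weight 3/512
  (V=0, U=0, X=2, Z=0, Y=1, W=2) weight 1/128
  (V=0, U=0, X=2, Z=0, Y=2, W=2) weight 1/512
  (V=0, U=0, X=2, Z=1, Y=0, W=2) weight 1/512
  (V=0, U=0, X=2, Z=1, Y=1, W=2) weight 1/384
  (V=0, U=0, X=2, Z=1, Y=2, W=2) weight 1/1536
  (V=0, U=0, X=2, Z=2, Y=0, W=2) weight 3/512
  (V=0, U=0, X=2, Z=2, Y=1, W=2) weight 1/128
  (V=1, U=0, X=2, Z=0, Y=0, W=1) weight 1/256
  (V=2, U=0, X=2, Z=0, Y=0, W=2) weight 3/512
  … 182 more
Group by V:
  weight(V=0) = 1/9
  weight(V=1) = 2/9
  weight(V=2) = 1/9
Total weight = 1/9 + 2/9 + 1/9 = 4/9
P(V=0 | obs) = 1/9 / 4/9 = 1/4
P(V=1 | obs) = 2/9 / 4/9 = 1/2
P(V=2 | obs) = 1/9 / 4/9 = 1/4

P(V = 2 | obs) = 1/4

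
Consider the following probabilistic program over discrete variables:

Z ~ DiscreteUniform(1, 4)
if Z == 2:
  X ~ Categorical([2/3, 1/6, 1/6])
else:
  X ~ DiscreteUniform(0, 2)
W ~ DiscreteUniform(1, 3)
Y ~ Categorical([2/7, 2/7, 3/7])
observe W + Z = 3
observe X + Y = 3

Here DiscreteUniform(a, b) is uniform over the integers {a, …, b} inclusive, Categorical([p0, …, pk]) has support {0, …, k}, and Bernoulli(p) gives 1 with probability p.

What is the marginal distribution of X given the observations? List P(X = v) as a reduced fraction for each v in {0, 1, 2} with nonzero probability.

Enumerate traces; 4 have nonzero weight after conditioning:
  (Z=1, X=1, W=2, Y=2) weight 1/84
  (Z=1, X=2, W=2, Y=1) weight 1/126
  (Z=2, X=1, W=1, Y=2) weight 1/168
  (Z=2, X=2, W=1, Y=1) weight 1/252
Group by X:
  weight(X=1) = 1/56
  weight(X=2) = 1/84
Total weight = 1/56 + 1/84 = 5/168
P(X=1 | obs) = 1/56 / 5/168 = 3/5
P(X=2 | obs) = 1/84 / 5/168 = 2/5

P(X=1) = 3/5, P(X=2) = 2/5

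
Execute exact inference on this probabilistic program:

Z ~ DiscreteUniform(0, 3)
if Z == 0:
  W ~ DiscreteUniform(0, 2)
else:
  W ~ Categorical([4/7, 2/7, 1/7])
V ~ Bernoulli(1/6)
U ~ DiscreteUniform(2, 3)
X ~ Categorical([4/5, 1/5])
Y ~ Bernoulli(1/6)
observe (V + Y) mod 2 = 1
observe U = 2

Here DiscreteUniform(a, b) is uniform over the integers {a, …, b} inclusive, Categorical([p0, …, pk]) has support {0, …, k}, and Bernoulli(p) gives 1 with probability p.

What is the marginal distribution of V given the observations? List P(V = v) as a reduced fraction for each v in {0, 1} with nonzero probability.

Enumerate traces; 48 have nonzero weight after conditioning:
  (Z=0, W=0, V=0, U=2, X=0, Y=1) weight 1/216
  (Z=0, W=0, V=0, U=2, X=1, Y=1) weight 1/864
  (Z=0, W=0, V=1, U=2, X=0, Y=0) weight 1/216
  (Z=0, W=0, V=1, U=2, X=1, Y=0) weight 1/864
  (Z=0, W=1, V=0, U=2, X=0, Y=1) weight 1/216
  (Z=0, W=1, V=0, U=2, X=1, Y=1) weight 1/864
  (Z=0, W=1, V=1, U=2, X=0, Y=0) weight 1/216
  (Z=0, W=1, V=1, U=2, X=1, Y=0) weight 1/864
  … 40 more
Group by V:
  weight(V=0) = 5/72
  weight(V=1) = 5/72
Total weight = 5/72 + 5/72 = 5/36
P(V=0 | obs) = 5/72 / 5/36 = 1/2
P(V=1 | obs) = 5/72 / 5/36 = 1/2

P(V=0) = 1/2, P(V=1) = 1/2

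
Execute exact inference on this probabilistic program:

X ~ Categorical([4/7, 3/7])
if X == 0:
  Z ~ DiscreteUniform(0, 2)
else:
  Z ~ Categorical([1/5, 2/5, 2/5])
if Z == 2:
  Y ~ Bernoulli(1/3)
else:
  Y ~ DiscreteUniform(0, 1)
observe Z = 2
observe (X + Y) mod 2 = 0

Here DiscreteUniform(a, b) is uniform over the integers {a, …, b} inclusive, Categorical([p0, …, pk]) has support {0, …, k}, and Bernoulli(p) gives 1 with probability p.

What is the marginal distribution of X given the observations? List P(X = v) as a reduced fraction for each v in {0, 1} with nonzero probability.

P(X=0) = 20/29, P(X=1) = 9/29

Enumerate traces; 2 have nonzero weight after conditioning:
  (X=0, Z=2, Y=0) weight 8/63
  (X=1, Z=2, Y=1) weight 2/35
Group by X:
  weight(X=0) = 8/63
  weight(X=1) = 2/35
Total weight = 8/63 + 2/35 = 58/315
P(X=0 | obs) = 8/63 / 58/315 = 20/29
P(X=1 | obs) = 2/35 / 58/315 = 9/29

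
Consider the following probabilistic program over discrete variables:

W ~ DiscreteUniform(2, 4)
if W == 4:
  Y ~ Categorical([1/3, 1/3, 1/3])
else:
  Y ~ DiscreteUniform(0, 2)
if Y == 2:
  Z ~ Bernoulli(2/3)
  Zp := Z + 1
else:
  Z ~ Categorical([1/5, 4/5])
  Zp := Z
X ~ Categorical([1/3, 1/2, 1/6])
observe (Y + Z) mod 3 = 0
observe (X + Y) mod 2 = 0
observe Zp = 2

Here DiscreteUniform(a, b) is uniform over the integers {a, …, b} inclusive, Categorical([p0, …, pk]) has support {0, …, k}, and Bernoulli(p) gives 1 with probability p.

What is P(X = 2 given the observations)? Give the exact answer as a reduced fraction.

P(X = 2 | obs) = 1/3

Enumerate traces; 6 have nonzero weight after conditioning:
  (W=2, Y=2, Z=1, X=0) weight 2/81
  (W=2, Y=2, Z=1, X=2) weight 1/81
  (W=3, Y=2, Z=1, X=0) weight 2/81
  (W=3, Y=2, Z=1, X=2) weight 1/81
  (W=4, Y=2, Z=1, X=0) weight 2/81
  (W=4, Y=2, Z=1, X=2) weight 1/81
Group by X:
  weight(X=0) = 2/27
  weight(X=2) = 1/27
Total weight = 2/27 + 1/27 = 1/9
P(X=0 | obs) = 2/27 / 1/9 = 2/3
P(X=2 | obs) = 1/27 / 1/9 = 1/3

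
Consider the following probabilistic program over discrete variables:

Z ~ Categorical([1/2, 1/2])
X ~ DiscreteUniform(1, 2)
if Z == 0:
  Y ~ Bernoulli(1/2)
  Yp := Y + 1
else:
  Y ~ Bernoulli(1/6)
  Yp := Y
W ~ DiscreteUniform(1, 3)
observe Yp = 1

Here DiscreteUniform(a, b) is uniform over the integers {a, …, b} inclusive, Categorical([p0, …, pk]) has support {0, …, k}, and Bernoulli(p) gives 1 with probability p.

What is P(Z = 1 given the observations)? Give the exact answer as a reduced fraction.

Enumerate traces; 12 have nonzero weight after conditioning:
  (Z=0, X=1, Y=0, W=1) weight 1/24
  (Z=0, X=1, Y=0, W=2) weight 1/24
  (Z=0, X=1, Y=0, W=3) weight 1/24
  (Z=0, X=2, Y=0, W=1) weight 1/24
  (Z=0, X=2, Y=0, W=2) weight 1/24
  (Z=0, X=2, Y=0, W=3) weight 1/24
  (Z=1, X=1, Y=1, W=1) weight 1/72
  (Z=1, X=1, Y=1, W=2) weight 1/72
  … 4 more
Group by Z:
  weight(Z=0) = 1/4
  weight(Z=1) = 1/12
Total weight = 1/4 + 1/12 = 1/3
P(Z=0 | obs) = 1/4 / 1/3 = 3/4
P(Z=1 | obs) = 1/12 / 1/3 = 1/4

P(Z = 1 | obs) = 1/4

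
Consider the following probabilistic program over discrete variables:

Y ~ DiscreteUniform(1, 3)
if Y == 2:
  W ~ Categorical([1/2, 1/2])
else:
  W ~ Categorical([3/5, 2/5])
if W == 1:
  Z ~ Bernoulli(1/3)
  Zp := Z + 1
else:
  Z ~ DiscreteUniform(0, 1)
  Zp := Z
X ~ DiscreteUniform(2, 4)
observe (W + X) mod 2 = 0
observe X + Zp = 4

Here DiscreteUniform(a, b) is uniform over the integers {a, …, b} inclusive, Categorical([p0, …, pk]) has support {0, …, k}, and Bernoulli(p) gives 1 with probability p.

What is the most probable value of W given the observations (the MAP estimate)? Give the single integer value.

argmax_v P(W = v | obs) = 1

Enumerate traces; 6 have nonzero weight after conditioning:
  (Y=1, W=0, Z=0, X=4) weight 1/30
  (Y=1, W=1, Z=0, X=3) weight 4/135
  (Y=2, W=0, Z=0, X=4) weight 1/36
  (Y=2, W=1, Z=0, X=3) weight 1/27
  (Y=3, W=0, Z=0, X=4) weight 1/30
  (Y=3, W=1, Z=0, X=3) weight 4/135
Group by W:
  weight(W=0) = 17/180
  weight(W=1) = 13/135
Total weight = 17/180 + 13/135 = 103/540
P(W=0 | obs) = 17/180 / 103/540 = 51/103
P(W=1 | obs) = 13/135 / 103/540 = 52/103
argmax = 1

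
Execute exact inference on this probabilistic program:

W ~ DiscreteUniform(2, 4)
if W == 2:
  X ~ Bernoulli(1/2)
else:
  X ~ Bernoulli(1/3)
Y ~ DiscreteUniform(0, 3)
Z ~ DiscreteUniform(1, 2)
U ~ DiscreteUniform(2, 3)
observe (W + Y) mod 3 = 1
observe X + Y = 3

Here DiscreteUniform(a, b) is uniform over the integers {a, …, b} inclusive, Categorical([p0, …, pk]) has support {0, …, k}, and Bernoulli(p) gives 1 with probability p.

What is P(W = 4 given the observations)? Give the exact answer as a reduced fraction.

P(W = 4 | obs) = 4/7

Enumerate traces; 8 have nonzero weight after conditioning:
  (W=2, X=1, Y=2, Z=1, U=2) weight 1/96
  (W=2, X=1, Y=2, Z=1, U=3) weight 1/96
  (W=2, X=1, Y=2, Z=2, U=2) weight 1/96
  (W=2, X=1, Y=2, Z=2, U=3) weight 1/96
  (W=4, X=0, Y=3, Z=1, U=2) weight 1/72
  (W=4, X=0, Y=3, Z=1, U=3) weight 1/72
  (W=4, X=0, Y=3, Z=2, U=2) weight 1/72
  (W=4, X=0, Y=3, Z=2, U=3) weight 1/72
Group by W:
  weight(W=2) = 1/24
  weight(W=4) = 1/18
Total weight = 1/24 + 1/18 = 7/72
P(W=2 | obs) = 1/24 / 7/72 = 3/7
P(W=4 | obs) = 1/18 / 7/72 = 4/7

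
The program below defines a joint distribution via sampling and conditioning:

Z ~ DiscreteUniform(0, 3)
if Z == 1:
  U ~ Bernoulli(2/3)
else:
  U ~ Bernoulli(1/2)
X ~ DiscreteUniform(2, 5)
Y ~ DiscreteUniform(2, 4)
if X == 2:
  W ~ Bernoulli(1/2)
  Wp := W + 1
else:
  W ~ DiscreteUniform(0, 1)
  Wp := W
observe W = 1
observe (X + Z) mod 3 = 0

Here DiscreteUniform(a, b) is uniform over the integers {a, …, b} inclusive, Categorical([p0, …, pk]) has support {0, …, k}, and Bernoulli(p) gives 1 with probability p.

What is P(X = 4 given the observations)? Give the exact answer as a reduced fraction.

Enumerate traces; 30 have nonzero weight after conditioning:
  (Z=0, U=0, X=3, Y=2, W=1) weight 1/192
  (Z=0, U=0, X=3, Y=3, W=1) weight 1/192
  (Z=0, U=0, X=3, Y=4, W=1) weight 1/192
  (Z=0, U=1, X=3, Y=2, W=1) weight 1/192
  (Z=0, U=1, X=3, Y=3, W=1) weight 1/192
  (Z=0, U=1, X=3, Y=4, W=1) weight 1/192
  (Z=1, U=0, X=2, Y=2, W=1) weight 1/288
  (Z=1, U=0, X=2, Y=3, W=1) weight 1/288
  (Z=1, U=0, X=5, Y=2, W=1) weight 1/288
  (Z=2, U=0, X=4, Y=2, W=1) weight 1/192
  … 20 more
Group by X:
  weight(X=2) = 1/32
  weight(X=3) = 1/16
  weight(X=4) = 1/32
  weight(X=5) = 1/32
Total weight = 1/32 + 1/16 + 1/32 + 1/32 = 5/32
P(X=2 | obs) = 1/32 / 5/32 = 1/5
P(X=3 | obs) = 1/16 / 5/32 = 2/5
P(X=4 | obs) = 1/32 / 5/32 = 1/5
P(X=5 | obs) = 1/32 / 5/32 = 1/5

P(X = 4 | obs) = 1/5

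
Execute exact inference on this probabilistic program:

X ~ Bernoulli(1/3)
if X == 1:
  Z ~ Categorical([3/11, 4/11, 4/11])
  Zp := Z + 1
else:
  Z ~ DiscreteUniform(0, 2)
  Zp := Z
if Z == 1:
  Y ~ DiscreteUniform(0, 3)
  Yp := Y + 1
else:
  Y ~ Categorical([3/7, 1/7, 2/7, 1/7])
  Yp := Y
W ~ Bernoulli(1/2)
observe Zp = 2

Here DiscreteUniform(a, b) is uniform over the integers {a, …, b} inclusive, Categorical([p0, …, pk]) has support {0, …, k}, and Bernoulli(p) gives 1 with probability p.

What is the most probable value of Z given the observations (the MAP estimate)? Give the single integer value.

argmax_v P(Z = v | obs) = 2

Enumerate traces; 16 have nonzero weight after conditioning:
  (X=0, Z=2, Y=0, W=0) weight 1/21
  (X=0, Z=2, Y=0, W=1) weight 1/21
  (X=0, Z=2, Y=1, W=0) weight 1/63
  (X=0, Z=2, Y=1, W=1) weight 1/63
  (X=0, Z=2, Y=2, W=0) weight 2/63
  (X=0, Z=2, Y=2, W=1) weight 2/63
  (X=0, Z=2, Y=3, W=0) weight 1/63
  (X=0, Z=2, Y=3, W=1) weight 1/63
  (X=1, Z=1, Y=0, W=0) weight 1/66
  … 7 more
Group by Z:
  weight(Z=1) = 4/33
  weight(Z=2) = 2/9
Total weight = 4/33 + 2/9 = 34/99
P(Z=1 | obs) = 4/33 / 34/99 = 6/17
P(Z=2 | obs) = 2/9 / 34/99 = 11/17
argmax = 2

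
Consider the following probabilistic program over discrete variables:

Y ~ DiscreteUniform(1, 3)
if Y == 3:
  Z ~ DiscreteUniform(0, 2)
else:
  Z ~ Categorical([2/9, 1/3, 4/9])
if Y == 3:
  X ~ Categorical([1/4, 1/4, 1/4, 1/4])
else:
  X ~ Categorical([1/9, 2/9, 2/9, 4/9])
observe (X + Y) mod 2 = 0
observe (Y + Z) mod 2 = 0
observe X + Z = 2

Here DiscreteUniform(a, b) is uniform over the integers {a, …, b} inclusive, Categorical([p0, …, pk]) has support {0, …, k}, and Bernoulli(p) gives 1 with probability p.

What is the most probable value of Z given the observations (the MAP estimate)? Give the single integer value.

argmax_v P(Z = v | obs) = 1

Enumerate traces; 4 have nonzero weight after conditioning:
  (Y=1, Z=1, X=1) weight 2/81
  (Y=2, Z=0, X=2) weight 4/243
  (Y=2, Z=2, X=0) weight 4/243
  (Y=3, Z=1, X=1) weight 1/36
Group by Z:
  weight(Z=0) = 4/243
  weight(Z=1) = 17/324
  weight(Z=2) = 4/243
Total weight = 4/243 + 17/324 + 4/243 = 83/972
P(Z=0 | obs) = 4/243 / 83/972 = 16/83
P(Z=1 | obs) = 17/324 / 83/972 = 51/83
P(Z=2 | obs) = 4/243 / 83/972 = 16/83
argmax = 1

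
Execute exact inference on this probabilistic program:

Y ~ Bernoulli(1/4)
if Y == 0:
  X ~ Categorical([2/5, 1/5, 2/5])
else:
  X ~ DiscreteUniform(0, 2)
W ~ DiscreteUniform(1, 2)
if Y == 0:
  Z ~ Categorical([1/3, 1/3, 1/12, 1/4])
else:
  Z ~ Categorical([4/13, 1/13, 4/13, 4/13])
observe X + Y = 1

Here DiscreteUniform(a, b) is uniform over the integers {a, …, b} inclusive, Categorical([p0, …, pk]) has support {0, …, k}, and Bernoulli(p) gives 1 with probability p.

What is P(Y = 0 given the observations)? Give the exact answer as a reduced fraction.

Enumerate traces; 16 have nonzero weight after conditioning:
  (Y=0, X=1, W=1, Z=0) weight 1/40
  (Y=0, X=1, W=1, Z=1) weight 1/40
  (Y=0, X=1, W=1, Z=2) weight 1/160
  (Y=0, X=1, W=1, Z=3) weight 3/160
  (Y=0, X=1, W=2, Z=0) weight 1/40
  (Y=0, X=1, W=2, Z=1) weight 1/40
  (Y=0, X=1, W=2, Z=2) weight 1/160
  (Y=0, X=1, W=2, Z=3) weight 3/160
  (Y=1, X=0, W=1, Z=0) weight 1/78
  … 7 more
Group by Y:
  weight(Y=0) = 3/20
  weight(Y=1) = 1/12
Total weight = 3/20 + 1/12 = 7/30
P(Y=0 | obs) = 3/20 / 7/30 = 9/14
P(Y=1 | obs) = 1/12 / 7/30 = 5/14

P(Y = 0 | obs) = 9/14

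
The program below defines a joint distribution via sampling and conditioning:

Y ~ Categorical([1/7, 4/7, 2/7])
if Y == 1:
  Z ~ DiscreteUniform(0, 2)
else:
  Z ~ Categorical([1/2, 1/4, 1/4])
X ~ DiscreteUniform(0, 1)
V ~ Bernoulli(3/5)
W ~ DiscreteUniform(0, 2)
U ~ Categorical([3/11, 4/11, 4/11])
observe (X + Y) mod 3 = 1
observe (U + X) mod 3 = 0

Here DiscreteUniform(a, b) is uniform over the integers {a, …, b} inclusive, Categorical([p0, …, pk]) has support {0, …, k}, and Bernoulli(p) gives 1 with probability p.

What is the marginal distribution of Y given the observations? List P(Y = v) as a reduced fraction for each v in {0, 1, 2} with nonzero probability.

P(Y=0) = 1/4, P(Y=1) = 3/4

Enumerate traces; 36 have nonzero weight after conditioning:
  (Y=0, Z=0, X=1, V=0, W=0, U=2) weight 2/1155
  (Y=0, Z=0, X=1, V=0, W=1, U=2) weight 2/1155
  (Y=0, Z=0, X=1, V=0, W=2, U=2) weight 2/1155
  (Y=0, Z=0, X=1, V=1, W=0, U=2) weight 1/385
  (Y=0, Z=0, X=1, V=1, W=1, U=2) weight 1/385
  (Y=0, Z=0, X=1, V=1, W=2, U=2) weight 1/385
  (Y=0, Z=1, X=1, V=0, W=0, U=2) weight 1/1155
  (Y=0, Z=1, X=1, V=0, W=1, U=2) weight 1/1155
  (Y=1, Z=0, X=0, V=0, W=0, U=0) weight 4/1155
  … 27 more
Group by Y:
  weight(Y=0) = 2/77
  weight(Y=1) = 6/77
Total weight = 2/77 + 6/77 = 8/77
P(Y=0 | obs) = 2/77 / 8/77 = 1/4
P(Y=1 | obs) = 6/77 / 8/77 = 3/4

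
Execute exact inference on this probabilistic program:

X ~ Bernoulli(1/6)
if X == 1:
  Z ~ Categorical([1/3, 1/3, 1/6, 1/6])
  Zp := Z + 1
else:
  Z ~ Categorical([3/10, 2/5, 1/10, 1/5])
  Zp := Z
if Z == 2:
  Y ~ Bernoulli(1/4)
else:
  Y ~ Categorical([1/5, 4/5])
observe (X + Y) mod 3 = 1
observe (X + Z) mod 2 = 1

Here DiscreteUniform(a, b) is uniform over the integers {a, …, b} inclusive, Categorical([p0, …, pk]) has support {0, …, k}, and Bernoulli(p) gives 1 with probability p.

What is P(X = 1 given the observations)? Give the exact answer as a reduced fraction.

Enumerate traces; 4 have nonzero weight after conditioning:
  (X=0, Z=1, Y=1) weight 4/15
  (X=0, Z=3, Y=1) weight 2/15
  (X=1, Z=0, Y=0) weight 1/90
  (X=1, Z=2, Y=0) weight 1/48
Group by X:
  weight(X=0) = 2/5
  weight(X=1) = 23/720
Total weight = 2/5 + 23/720 = 311/720
P(X=0 | obs) = 2/5 / 311/720 = 288/311
P(X=1 | obs) = 23/720 / 311/720 = 23/311

P(X = 1 | obs) = 23/311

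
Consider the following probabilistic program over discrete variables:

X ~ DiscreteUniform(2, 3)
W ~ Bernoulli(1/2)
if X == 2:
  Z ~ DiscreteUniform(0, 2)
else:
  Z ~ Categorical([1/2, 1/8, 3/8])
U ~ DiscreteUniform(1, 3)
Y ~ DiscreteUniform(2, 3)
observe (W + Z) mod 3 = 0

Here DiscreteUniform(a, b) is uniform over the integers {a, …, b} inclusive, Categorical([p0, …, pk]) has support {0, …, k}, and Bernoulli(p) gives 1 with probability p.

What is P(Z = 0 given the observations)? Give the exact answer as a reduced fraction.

P(Z = 0 | obs) = 20/37

Enumerate traces; 24 have nonzero weight after conditioning:
  (X=2, W=0, Z=0, U=1, Y=2) weight 1/72
  (X=2, W=0, Z=0, U=1, Y=3) weight 1/72
  (X=2, W=0, Z=0, U=2, Y=2) weight 1/72
  (X=2, W=0, Z=0, U=2, Y=3) weight 1/72
  (X=2, W=0, Z=0, U=3, Y=2) weight 1/72
  (X=2, W=0, Z=0, U=3, Y=3) weight 1/72
  (X=2, W=1, Z=2, U=1, Y=2) weight 1/72
  (X=2, W=1, Z=2, U=1, Y=3) weight 1/72
  … 16 more
Group by Z:
  weight(Z=0) = 5/24
  weight(Z=2) = 17/96
Total weight = 5/24 + 17/96 = 37/96
P(Z=0 | obs) = 5/24 / 37/96 = 20/37
P(Z=2 | obs) = 17/96 / 37/96 = 17/37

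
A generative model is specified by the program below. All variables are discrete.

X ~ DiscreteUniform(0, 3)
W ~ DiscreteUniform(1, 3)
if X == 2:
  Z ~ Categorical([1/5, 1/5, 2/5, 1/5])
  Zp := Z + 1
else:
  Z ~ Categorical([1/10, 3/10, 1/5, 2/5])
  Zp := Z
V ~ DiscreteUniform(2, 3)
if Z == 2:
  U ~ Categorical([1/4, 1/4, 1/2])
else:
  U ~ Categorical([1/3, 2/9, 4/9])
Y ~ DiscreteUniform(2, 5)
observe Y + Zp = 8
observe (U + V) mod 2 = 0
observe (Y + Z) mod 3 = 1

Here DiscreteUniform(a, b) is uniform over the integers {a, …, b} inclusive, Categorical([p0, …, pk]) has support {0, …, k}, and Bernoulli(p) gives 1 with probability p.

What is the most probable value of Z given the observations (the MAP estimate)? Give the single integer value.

Enumerate traces; 18 have nonzero weight after conditioning:
  (X=2, W=1, Z=2, V=2, U=0, Y=5) weight 1/960
  (X=2, W=1, Z=2, V=2, U=2, Y=5) weight 1/480
  (X=2, W=1, Z=2, V=3, U=1, Y=5) weight 1/960
  (X=2, W=1, Z=3, V=2, U=0, Y=4) weight 1/1440
  (X=2, W=1, Z=3, V=2, U=2, Y=4) weight 1/1080
  (X=2, W=1, Z=3, V=3, U=1, Y=4) weight 1/2160
  (X=2, W=2, Z=2, V=2, U=0, Y=5) weight 1/960
  (X=2, W=2, Z=2, V=2, U=2, Y=5) weight 1/480
  … 10 more
Group by Z:
  weight(Z=2) = 1/80
  weight(Z=3) = 1/160
Total weight = 1/80 + 1/160 = 3/160
P(Z=2 | obs) = 1/80 / 3/160 = 2/3
P(Z=3 | obs) = 1/160 / 3/160 = 1/3
argmax = 2

argmax_v P(Z = v | obs) = 2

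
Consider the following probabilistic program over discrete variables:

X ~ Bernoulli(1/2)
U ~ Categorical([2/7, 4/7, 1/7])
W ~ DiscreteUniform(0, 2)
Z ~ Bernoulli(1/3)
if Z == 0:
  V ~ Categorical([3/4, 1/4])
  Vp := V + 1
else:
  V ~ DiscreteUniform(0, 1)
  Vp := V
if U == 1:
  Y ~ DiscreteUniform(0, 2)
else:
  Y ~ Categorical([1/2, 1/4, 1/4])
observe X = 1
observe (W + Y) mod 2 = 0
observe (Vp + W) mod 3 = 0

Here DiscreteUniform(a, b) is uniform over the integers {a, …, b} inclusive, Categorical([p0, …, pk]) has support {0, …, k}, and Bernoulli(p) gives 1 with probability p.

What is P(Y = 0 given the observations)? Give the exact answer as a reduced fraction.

P(Y = 0 | obs) = 17/32

Enumerate traces; 21 have nonzero weight after conditioning:
  (X=1, U=0, W=0, Z=1, V=0, Y=0) weight 1/252
  (X=1, U=0, W=0, Z=1, V=0, Y=2) weight 1/504
  (X=1, U=0, W=1, Z=0, V=1, Y=1) weight 1/504
  (X=1, U=0, W=2, Z=0, V=0, Y=0) weight 1/84
  (X=1, U=0, W=2, Z=0, V=0, Y=2) weight 1/168
  (X=1, U=0, W=2, Z=1, V=1, Y=0) weight 1/252
  (X=1, U=0, W=2, Z=1, V=1, Y=2) weight 1/504
  (X=1, U=1, W=0, Z=1, V=0, Y=0) weight 1/189
  … 13 more
Group by Y:
  weight(Y=0) = 85/1512
  weight(Y=1) = 25/3024
  weight(Y=2) = 125/3024
Total weight = 85/1512 + 25/3024 + 125/3024 = 20/189
P(Y=0 | obs) = 85/1512 / 20/189 = 17/32
P(Y=1 | obs) = 25/3024 / 20/189 = 5/64
P(Y=2 | obs) = 125/3024 / 20/189 = 25/64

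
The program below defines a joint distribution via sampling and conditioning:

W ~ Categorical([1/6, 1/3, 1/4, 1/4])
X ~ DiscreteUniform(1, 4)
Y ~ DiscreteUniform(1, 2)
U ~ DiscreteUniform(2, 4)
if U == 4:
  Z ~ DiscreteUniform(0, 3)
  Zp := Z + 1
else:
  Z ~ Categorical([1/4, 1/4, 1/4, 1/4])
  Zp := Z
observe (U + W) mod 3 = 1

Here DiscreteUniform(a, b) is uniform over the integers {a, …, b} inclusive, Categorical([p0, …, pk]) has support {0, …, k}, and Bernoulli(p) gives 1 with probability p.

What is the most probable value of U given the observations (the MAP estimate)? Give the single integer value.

Enumerate traces; 128 have nonzero weight after conditioning:
  (W=0, X=1, Y=1, U=4, Z=0) weight 1/576
  (W=0, X=1, Y=1, U=4, Z=1) weight 1/576
  (W=0, X=1, Y=1, U=4, Z=2) weight 1/576
  (W=0, X=1, Y=1, U=4, Z=3) weight 1/576
  (W=0, X=1, Y=2, U=4, Z=0) weight 1/576
  (W=0, X=1, Y=2, U=4, Z=1) weight 1/576
  (W=0, X=1, Y=2, U=4, Z=2) weight 1/576
  (W=0, X=1, Y=2, U=4, Z=3) weight 1/576
  (W=1, X=1, Y=1, U=3, Z=0) weight 1/288
  (W=2, X=1, Y=1, U=2, Z=0) weight 1/384
  … 118 more
Group by U:
  weight(U=2) = 1/12
  weight(U=3) = 1/9
  weight(U=4) = 5/36
Total weight = 1/12 + 1/9 + 5/36 = 1/3
P(U=2 | obs) = 1/12 / 1/3 = 1/4
P(U=3 | obs) = 1/9 / 1/3 = 1/3
P(U=4 | obs) = 5/36 / 1/3 = 5/12
argmax = 4

argmax_v P(U = v | obs) = 4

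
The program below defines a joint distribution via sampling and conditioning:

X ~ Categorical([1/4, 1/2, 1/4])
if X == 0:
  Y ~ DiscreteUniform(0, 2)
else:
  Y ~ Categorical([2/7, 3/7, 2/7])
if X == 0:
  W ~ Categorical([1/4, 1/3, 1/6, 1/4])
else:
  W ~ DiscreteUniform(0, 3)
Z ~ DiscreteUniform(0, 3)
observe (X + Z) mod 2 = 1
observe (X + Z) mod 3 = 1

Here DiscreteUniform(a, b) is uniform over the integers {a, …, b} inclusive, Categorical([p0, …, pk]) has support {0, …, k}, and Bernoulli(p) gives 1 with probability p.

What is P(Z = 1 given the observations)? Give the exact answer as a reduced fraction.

Enumerate traces; 24 have nonzero weight after conditioning:
  (X=0, Y=0, W=0, Z=1) weight 1/192
  (X=0, Y=0, W=1, Z=1) weight 1/144
  (X=0, Y=0, W=2, Z=1) weight 1/288
  (X=0, Y=0, W=3, Z=1) weight 1/192
  (X=0, Y=1, W=0, Z=1) weight 1/192
  (X=0, Y=1, W=1, Z=1) weight 1/144
  (X=0, Y=1, W=2, Z=1) weight 1/288
  (X=0, Y=1, W=3, Z=1) weight 1/192
  (X=1, Y=0, W=0, Z=0) weight 1/112
  … 15 more
Group by Z:
  weight(Z=0) = 1/8
  weight(Z=1) = 1/16
Total weight = 1/8 + 1/16 = 3/16
P(Z=0 | obs) = 1/8 / 3/16 = 2/3
P(Z=1 | obs) = 1/16 / 3/16 = 1/3

P(Z = 1 | obs) = 1/3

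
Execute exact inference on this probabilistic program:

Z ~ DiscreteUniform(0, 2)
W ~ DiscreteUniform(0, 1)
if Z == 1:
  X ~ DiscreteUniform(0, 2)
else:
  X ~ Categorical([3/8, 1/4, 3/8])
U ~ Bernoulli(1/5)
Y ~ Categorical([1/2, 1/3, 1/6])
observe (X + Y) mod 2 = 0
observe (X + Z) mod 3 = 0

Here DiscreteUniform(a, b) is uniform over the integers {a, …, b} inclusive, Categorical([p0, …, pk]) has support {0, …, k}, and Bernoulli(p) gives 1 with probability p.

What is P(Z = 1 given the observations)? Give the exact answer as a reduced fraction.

Enumerate traces; 20 have nonzero weight after conditioning:
  (Z=0, W=0, X=0, U=0, Y=0) weight 1/40
  (Z=0, W=0, X=0, U=0, Y=2) weight 1/120
  (Z=0, W=0, X=0, U=1, Y=0) weight 1/160
  (Z=0, W=0, X=0, U=1, Y=2) weight 1/480
  (Z=0, W=1, X=0, U=0, Y=0) weight 1/40
  (Z=0, W=1, X=0, U=0, Y=2) weight 1/120
  (Z=0, W=1, X=0, U=1, Y=0) weight 1/160
  (Z=0, W=1, X=0, U=1, Y=2) weight 1/480
  (Z=1, W=0, X=2, U=0, Y=0) weight 1/45
  (Z=2, W=0, X=1, U=0, Y=1) weight 1/90
  … 10 more
Group by Z:
  weight(Z=0) = 1/12
  weight(Z=1) = 2/27
  weight(Z=2) = 1/36
Total weight = 1/12 + 2/27 + 1/36 = 5/27
P(Z=0 | obs) = 1/12 / 5/27 = 9/20
P(Z=1 | obs) = 2/27 / 5/27 = 2/5
P(Z=2 | obs) = 1/36 / 5/27 = 3/20

P(Z = 1 | obs) = 2/5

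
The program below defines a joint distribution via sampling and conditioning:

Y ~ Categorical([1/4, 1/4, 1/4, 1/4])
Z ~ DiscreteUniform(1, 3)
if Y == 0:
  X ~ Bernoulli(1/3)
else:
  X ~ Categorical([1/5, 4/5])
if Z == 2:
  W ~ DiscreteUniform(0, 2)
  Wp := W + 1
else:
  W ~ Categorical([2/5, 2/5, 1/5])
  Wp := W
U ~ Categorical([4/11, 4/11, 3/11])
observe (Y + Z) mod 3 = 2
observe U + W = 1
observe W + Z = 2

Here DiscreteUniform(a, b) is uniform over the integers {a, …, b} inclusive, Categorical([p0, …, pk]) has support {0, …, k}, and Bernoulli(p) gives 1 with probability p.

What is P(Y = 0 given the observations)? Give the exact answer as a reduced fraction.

Enumerate traces; 6 have nonzero weight after conditioning:
  (Y=0, Z=2, X=0, W=0, U=1) weight 2/297
  (Y=0, Z=2, X=1, W=0, U=1) weight 1/297
  (Y=1, Z=1, X=0, W=1, U=0) weight 2/825
  (Y=1, Z=1, X=1, W=1, U=0) weight 8/825
  (Y=3, Z=2, X=0, W=0, U=1) weight 1/495
  (Y=3, Z=2, X=1, W=0, U=1) weight 4/495
Group by Y:
  weight(Y=0) = 1/99
  weight(Y=1) = 2/165
  weight(Y=3) = 1/99
Total weight = 1/99 + 2/165 + 1/99 = 16/495
P(Y=0 | obs) = 1/99 / 16/495 = 5/16
P(Y=1 | obs) = 2/165 / 16/495 = 3/8
P(Y=3 | obs) = 1/99 / 16/495 = 5/16

P(Y = 0 | obs) = 5/16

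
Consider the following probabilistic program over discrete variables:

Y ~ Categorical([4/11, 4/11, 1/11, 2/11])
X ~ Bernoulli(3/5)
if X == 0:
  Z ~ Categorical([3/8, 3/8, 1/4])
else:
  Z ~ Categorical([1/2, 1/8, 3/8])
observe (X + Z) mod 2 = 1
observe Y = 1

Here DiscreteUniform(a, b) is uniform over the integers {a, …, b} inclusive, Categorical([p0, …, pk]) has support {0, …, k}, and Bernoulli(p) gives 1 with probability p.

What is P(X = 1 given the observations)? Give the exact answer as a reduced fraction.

Enumerate traces; 3 have nonzero weight after conditioning:
  (Y=1, X=0, Z=1) weight 3/55
  (Y=1, X=1, Z=0) weight 6/55
  (Y=1, X=1, Z=2) weight 9/110
Group by X:
  weight(X=0) = 3/55
  weight(X=1) = 21/110
Total weight = 3/55 + 21/110 = 27/110
P(X=0 | obs) = 3/55 / 27/110 = 2/9
P(X=1 | obs) = 21/110 / 27/110 = 7/9

P(X = 1 | obs) = 7/9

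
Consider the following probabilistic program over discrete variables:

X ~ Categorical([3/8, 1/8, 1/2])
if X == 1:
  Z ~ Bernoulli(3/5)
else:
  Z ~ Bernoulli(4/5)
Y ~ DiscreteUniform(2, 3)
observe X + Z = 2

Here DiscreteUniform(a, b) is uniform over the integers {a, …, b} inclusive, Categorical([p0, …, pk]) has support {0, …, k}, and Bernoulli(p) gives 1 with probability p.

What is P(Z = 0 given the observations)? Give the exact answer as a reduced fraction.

Enumerate traces; 4 have nonzero weight after conditioning:
  (X=1, Z=1, Y=2) weight 3/80
  (X=1, Z=1, Y=3) weight 3/80
  (X=2, Z=0, Y=2) weight 1/20
  (X=2, Z=0, Y=3) weight 1/20
Group by Z:
  weight(Z=0) = 1/10
  weight(Z=1) = 3/40
Total weight = 1/10 + 3/40 = 7/40
P(Z=0 | obs) = 1/10 / 7/40 = 4/7
P(Z=1 | obs) = 3/40 / 7/40 = 3/7

P(Z = 0 | obs) = 4/7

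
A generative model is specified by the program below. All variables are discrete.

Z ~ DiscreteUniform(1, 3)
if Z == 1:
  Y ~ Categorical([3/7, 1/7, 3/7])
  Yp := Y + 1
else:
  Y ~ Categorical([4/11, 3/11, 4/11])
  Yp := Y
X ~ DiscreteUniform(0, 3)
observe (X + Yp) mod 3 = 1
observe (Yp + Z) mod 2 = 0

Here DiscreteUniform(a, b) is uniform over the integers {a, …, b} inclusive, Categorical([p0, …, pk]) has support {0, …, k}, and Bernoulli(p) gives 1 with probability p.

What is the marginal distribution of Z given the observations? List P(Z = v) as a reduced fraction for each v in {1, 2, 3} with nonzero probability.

Enumerate traces; 7 have nonzero weight after conditioning:
  (Z=1, Y=0, X=0) weight 1/28
  (Z=1, Y=0, X=3) weight 1/28
  (Z=1, Y=2, X=1) weight 1/28
  (Z=2, Y=0, X=1) weight 1/33
  (Z=2, Y=2, X=2) weight 1/33
  (Z=3, Y=1, X=0) weight 1/44
  (Z=3, Y=1, X=3) weight 1/44
Group by Z:
  weight(Z=1) = 3/28
  weight(Z=2) = 2/33
  weight(Z=3) = 1/22
Total weight = 3/28 + 2/33 + 1/22 = 197/924
P(Z=1 | obs) = 3/28 / 197/924 = 99/197
P(Z=2 | obs) = 2/33 / 197/924 = 56/197
P(Z=3 | obs) = 1/22 / 197/924 = 42/197

P(Z=1) = 99/197, P(Z=2) = 56/197, P(Z=3) = 42/197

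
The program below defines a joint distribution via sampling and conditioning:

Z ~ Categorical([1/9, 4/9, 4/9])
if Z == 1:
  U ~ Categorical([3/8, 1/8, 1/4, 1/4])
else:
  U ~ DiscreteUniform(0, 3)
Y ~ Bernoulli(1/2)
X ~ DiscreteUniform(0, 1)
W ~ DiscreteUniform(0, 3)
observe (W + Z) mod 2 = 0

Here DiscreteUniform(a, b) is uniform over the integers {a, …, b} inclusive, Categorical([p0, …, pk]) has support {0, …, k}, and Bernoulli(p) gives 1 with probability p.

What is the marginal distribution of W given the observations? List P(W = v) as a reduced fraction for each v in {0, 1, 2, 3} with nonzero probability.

P(W=0) = 5/18, P(W=1) = 2/9, P(W=2) = 5/18, P(W=3) = 2/9

Enumerate traces; 96 have nonzero weight after conditioning:
  (Z=0, U=0, Y=0, X=0, W=0) weight 1/576
  (Z=0, U=0, Y=0, X=0, W=2) weight 1/576
  (Z=0, U=0, Y=0, X=1, W=0) weight 1/576
  (Z=0, U=0, Y=0, X=1, W=2) weight 1/576
  (Z=0, U=0, Y=1, X=0, W=0) weight 1/576
  (Z=0, U=0, Y=1, X=0, W=2) weight 1/576
  (Z=0, U=0, Y=1, X=1, W=0) weight 1/576
  (Z=0, U=0, Y=1, X=1, W=2) weight 1/576
  (Z=1, U=0, Y=0, X=0, W=1) weight 1/96
  (Z=1, U=0, Y=0, X=0, W=3) weight 1/96
  … 86 more
Group by W:
  weight(W=0) = 5/36
  weight(W=1) = 1/9
  weight(W=2) = 5/36
  weight(W=3) = 1/9
Total weight = 5/36 + 1/9 + 5/36 + 1/9 = 1/2
P(W=0 | obs) = 5/36 / 1/2 = 5/18
P(W=1 | obs) = 1/9 / 1/2 = 2/9
P(W=2 | obs) = 5/36 / 1/2 = 5/18
P(W=3 | obs) = 1/9 / 1/2 = 2/9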